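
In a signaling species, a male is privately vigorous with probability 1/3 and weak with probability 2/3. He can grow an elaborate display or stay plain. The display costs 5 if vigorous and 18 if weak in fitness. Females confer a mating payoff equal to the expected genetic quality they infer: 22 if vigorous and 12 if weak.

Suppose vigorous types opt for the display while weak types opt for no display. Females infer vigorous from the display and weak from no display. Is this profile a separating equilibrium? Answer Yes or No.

Under these beliefs, the display earns mating payoff 22 and no display earns mating payoff 12.
vigorous: the display nets 22 − 5 = 17; no display nets 12. vigorous prefers the display.
weak: the display nets 22 − 18 = 4; no display nets 12. weak prefers no display.
Neither type deviates, so the separating profile is an equilibrium.

Yes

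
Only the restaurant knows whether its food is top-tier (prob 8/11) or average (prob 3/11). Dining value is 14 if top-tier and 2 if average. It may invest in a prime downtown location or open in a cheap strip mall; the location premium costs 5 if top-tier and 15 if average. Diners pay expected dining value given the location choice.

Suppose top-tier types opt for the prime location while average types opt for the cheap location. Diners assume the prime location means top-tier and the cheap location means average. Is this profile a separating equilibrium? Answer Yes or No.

Under these beliefs, the prime location earns price premium 14 and the cheap location earns price premium 2.
top-tier: the prime location nets 14 − 5 = 9; the cheap location nets 2. top-tier prefers the prime location.
average: the prime location nets 14 − 15 = -1; the cheap location nets 2. average prefers the cheap location.
Neither type deviates, so the separating profile is an equilibrium.

Yes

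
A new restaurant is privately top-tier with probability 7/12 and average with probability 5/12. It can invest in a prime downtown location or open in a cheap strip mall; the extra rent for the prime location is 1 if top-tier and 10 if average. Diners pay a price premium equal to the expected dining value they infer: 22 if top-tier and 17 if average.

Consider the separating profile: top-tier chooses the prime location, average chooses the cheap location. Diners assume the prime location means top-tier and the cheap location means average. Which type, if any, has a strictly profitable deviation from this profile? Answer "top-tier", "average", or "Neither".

Neither

The prime location pays 22; the cheap location pays 17.
top-tier: assigned the prime location, nets 22 − 1 = 21; deviating to the cheap location nets 17.
average: assigned the cheap location, nets 17; deviating to the prime location nets 22 − 10 = 12.
Both types strictly prefer their assigned action; no profitable deviation.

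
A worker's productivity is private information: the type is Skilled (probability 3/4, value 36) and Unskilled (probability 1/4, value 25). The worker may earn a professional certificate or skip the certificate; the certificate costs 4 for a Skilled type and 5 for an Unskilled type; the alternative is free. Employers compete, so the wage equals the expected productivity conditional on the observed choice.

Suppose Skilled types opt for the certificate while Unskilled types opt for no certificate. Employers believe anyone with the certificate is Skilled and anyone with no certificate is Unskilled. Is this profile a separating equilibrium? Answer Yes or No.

Under these beliefs, the certificate earns wage 36 and no certificate earns wage 25.
Skilled: the certificate nets 36 − 4 = 32; no certificate nets 25. Skilled prefers the certificate.
Unskilled: the certificate nets 36 − 5 = 31; no certificate nets 25. Unskilled would deviate to the certificate.
Unskilled has a profitable deviation, so the profile is not an equilibrium.

No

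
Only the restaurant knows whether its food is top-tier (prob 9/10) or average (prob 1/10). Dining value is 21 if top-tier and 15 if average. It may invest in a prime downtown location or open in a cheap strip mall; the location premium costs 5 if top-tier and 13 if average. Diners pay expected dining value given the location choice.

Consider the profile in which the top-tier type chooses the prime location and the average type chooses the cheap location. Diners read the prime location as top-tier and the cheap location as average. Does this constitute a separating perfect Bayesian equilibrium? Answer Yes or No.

Under these beliefs, the prime location earns price premium 21 and the cheap location earns price premium 15.
top-tier: the prime location nets 21 − 5 = 16; the cheap location nets 15. top-tier prefers the prime location.
average: the prime location nets 21 − 13 = 8; the cheap location nets 15. average prefers the cheap location.
Neither type deviates, so the separating profile is an equilibrium.

Yes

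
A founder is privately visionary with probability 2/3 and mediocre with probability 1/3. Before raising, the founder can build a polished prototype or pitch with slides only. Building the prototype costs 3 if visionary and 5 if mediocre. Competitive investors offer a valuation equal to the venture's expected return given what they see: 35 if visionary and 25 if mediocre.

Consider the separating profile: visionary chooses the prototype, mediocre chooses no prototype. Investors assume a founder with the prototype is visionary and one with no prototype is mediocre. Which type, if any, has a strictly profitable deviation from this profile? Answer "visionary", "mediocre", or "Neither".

The prototype pays 35; no prototype pays 25.
visionary: assigned the prototype, nets 35 − 3 = 32; deviating to no prototype nets 25.
mediocre: assigned no prototype, nets 25; deviating to the prototype nets 35 − 5 = 30.
The mediocre type gains 5 by deviating.

mediocre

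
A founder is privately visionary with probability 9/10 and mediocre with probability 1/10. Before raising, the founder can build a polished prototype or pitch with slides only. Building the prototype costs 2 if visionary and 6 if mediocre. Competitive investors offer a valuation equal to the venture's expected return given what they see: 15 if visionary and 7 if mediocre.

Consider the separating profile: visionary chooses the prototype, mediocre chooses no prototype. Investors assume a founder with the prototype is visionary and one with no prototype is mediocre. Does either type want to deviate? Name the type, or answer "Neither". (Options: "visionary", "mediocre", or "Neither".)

mediocre

The prototype pays 15; no prototype pays 7.
visionary: assigned the prototype, nets 15 − 2 = 13; deviating to no prototype nets 7.
mediocre: assigned no prototype, nets 7; deviating to the prototype nets 15 − 6 = 9.
The mediocre type gains 2 by deviating.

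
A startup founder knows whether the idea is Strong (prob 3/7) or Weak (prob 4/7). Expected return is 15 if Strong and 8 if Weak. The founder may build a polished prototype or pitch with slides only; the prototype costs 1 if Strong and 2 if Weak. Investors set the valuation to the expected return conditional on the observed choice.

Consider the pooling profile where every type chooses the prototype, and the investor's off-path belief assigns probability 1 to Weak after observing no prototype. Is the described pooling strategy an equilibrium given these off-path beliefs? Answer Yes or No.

On path, the investor holds the prior and pays 3/7·15 + 4/7·8 = 11. Off path (no prototype), believing Weak, it pays 8.
Strong: the prototype nets 11 − 1 = 10; no prototype nets 8. Strong stays.
Weak: the prototype nets 11 − 2 = 9; no prototype nets 8. Weak stays.
No type deviates, so pooling is sustained.

Yes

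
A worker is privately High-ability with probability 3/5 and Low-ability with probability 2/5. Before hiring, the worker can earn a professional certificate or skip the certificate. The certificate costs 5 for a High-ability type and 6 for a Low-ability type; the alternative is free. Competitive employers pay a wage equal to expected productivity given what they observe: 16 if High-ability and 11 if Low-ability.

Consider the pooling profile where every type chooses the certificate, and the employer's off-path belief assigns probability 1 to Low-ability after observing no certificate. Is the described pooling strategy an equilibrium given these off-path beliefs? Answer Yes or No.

No

On path, the employer holds the prior and pays 3/5·16 + 2/5·11 = 14. Off path (no certificate), believing Low-ability, it pays 11.
High-ability: the certificate nets 14 − 5 = 9; no certificate nets 11. High-ability would deviate.
Low-ability: the certificate nets 14 − 6 = 8; no certificate nets 11. Low-ability would deviate.
A type deviates, so pooling fails.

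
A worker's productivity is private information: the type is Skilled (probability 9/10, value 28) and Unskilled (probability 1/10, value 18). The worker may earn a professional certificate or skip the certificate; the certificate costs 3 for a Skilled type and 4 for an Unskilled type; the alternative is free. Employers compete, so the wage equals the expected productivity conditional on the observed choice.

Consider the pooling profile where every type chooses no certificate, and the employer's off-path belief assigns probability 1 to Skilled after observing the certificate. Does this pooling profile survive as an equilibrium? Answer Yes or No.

Yes

On path, the employer holds the prior and pays 9/10·28 + 1/10·18 = 27. Off path (the certificate), believing Skilled, it pays 28.
Skilled: no certificate nets 27; the certificate nets 28 − 3 = 25. Skilled stays.
Unskilled: no certificate nets 27; the certificate nets 28 − 4 = 24. Unskilled stays.
No type deviates, so pooling is sustained.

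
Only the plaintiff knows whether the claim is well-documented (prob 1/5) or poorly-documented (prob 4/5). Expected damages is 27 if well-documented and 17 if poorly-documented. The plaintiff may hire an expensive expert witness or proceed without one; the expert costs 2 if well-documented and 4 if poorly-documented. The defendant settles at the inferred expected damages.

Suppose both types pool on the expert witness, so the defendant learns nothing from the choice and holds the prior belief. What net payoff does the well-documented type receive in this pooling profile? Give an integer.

Pooled settlement = 1/5·27 + 4/5·17 = 19.
well-documented pays cost 2 for the expert witness, so net payoff = 19 − 2 = 17.

17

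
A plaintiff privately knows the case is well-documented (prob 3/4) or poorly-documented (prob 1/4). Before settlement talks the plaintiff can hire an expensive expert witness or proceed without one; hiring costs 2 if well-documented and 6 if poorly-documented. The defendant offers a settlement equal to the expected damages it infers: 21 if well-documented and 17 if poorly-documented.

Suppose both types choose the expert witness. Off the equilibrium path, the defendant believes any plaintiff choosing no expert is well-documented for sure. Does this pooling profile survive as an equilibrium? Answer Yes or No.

On path, the defendant holds the prior and pays 3/4·21 + 1/4·17 = 20. Off path (no expert), believing well-documented, it pays 21.
well-documented: the expert witness nets 20 − 2 = 18; no expert nets 21. well-documented would deviate.
poorly-documented: the expert witness nets 20 − 6 = 14; no expert nets 21. poorly-documented would deviate.
A type deviates, so pooling fails.

No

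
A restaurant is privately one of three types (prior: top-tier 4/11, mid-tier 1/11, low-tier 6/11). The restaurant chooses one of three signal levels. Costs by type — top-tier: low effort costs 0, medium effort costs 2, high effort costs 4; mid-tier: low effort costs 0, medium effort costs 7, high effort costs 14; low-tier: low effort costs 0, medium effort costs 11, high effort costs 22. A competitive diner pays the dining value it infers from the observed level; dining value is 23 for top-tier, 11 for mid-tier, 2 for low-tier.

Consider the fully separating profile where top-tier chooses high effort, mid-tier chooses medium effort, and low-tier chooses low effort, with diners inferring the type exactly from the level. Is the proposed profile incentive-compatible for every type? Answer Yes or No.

Separating price premiums: high effort → 23, medium effort → 11, low effort → 2.
top-tier (assigned high effort): low effort: 2 − 0 = 2; medium effort: 11 − 2 = 9; high effort: 23 − 4 = 19. top-tier stays.
mid-tier (assigned medium effort): low effort: 2 − 0 = 2; medium effort: 11 − 7 = 4; high effort: 23 − 14 = 9. mid-tier prefers high effort.
low-tier (assigned low effort): low effort: 2 − 0 = 2; medium effort: 11 − 11 = 0; high effort: 23 − 22 = 1. low-tier stays.
At least one type deviates; the separating profile fails.

No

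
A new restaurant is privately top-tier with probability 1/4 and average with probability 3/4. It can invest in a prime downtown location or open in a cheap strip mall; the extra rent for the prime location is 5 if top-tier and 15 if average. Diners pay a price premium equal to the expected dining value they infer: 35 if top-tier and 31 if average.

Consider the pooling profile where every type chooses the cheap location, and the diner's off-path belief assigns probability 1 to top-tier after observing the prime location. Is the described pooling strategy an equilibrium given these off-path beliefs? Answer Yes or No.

Yes

On path, the diner holds the prior and pays 1/4·35 + 3/4·31 = 32. Off path (the prime location), believing top-tier, it pays 35.
top-tier: the cheap location nets 32; the prime location nets 35 − 5 = 30. top-tier stays.
average: the cheap location nets 32; the prime location nets 35 − 15 = 20. average stays.
No type deviates, so pooling is sustained.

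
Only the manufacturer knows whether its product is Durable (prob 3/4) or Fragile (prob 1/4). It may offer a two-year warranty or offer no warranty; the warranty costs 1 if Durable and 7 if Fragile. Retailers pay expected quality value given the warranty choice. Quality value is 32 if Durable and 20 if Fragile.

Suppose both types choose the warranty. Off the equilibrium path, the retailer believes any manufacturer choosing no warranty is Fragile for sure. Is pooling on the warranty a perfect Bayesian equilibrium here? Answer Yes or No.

On path, the retailer holds the prior and pays 3/4·32 + 1/4·20 = 29. Off path (no warranty), believing Fragile, it pays 20.
Durable: the warranty nets 29 − 1 = 28; no warranty nets 20. Durable stays.
Fragile: the warranty nets 29 − 7 = 22; no warranty nets 20. Fragile stays.
No type deviates, so pooling is sustained.

Yes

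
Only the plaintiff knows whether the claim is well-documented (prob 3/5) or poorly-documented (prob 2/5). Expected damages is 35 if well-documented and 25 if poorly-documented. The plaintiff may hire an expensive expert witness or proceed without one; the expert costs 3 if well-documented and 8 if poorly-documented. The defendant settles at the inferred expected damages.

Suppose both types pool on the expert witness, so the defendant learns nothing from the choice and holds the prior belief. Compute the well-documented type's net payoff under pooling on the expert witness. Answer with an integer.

28

Pooled settlement = 3/5·35 + 2/5·25 = 31.
well-documented pays cost 3 for the expert witness, so net payoff = 31 − 3 = 28.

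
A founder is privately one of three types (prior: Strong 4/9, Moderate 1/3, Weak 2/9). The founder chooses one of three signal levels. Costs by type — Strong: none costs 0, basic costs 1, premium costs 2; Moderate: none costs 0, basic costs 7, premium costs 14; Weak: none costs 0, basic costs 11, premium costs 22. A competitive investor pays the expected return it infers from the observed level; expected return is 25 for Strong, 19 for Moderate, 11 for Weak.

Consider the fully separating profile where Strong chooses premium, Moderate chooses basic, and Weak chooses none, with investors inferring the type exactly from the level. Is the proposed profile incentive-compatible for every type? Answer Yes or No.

Yes

Separating valuations: premium → 25, basic → 19, none → 11.
Strong (assigned premium): none: 11 − 0 = 11; basic: 19 − 1 = 18; premium: 25 − 2 = 23. Strong stays.
Moderate (assigned basic): none: 11 − 0 = 11; basic: 19 − 7 = 12; premium: 25 − 14 = 11. Moderate stays.
Weak (assigned none): none: 11 − 0 = 11; basic: 19 − 11 = 8; premium: 25 − 22 = 3. Weak stays.
Every type prefers its assigned level; separation holds.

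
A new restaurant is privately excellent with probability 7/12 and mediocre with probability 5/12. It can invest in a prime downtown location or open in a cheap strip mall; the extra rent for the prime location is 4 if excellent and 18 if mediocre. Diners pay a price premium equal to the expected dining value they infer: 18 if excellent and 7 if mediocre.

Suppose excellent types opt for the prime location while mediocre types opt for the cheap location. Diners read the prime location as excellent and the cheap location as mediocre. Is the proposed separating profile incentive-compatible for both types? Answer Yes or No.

Yes

Under these beliefs, the prime location earns price premium 18 and the cheap location earns price premium 7.
excellent: the prime location nets 18 − 4 = 14; the cheap location nets 7. excellent prefers the prime location.
mediocre: the prime location nets 18 − 18 = 0; the cheap location nets 7. mediocre prefers the cheap location.
Neither type deviates, so the separating profile is an equilibrium.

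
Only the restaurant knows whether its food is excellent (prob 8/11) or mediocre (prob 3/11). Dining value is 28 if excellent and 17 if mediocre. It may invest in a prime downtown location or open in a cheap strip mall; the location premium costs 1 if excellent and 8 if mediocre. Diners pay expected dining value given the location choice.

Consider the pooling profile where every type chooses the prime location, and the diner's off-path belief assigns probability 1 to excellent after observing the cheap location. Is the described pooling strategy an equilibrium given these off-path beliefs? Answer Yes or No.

On path, the diner holds the prior and pays 8/11·28 + 3/11·17 = 25. Off path (the cheap location), believing excellent, it pays 28.
excellent: the prime location nets 25 − 1 = 24; the cheap location nets 28. excellent would deviate.
mediocre: the prime location nets 25 − 8 = 17; the cheap location nets 28. mediocre would deviate.
A type deviates, so pooling fails.

No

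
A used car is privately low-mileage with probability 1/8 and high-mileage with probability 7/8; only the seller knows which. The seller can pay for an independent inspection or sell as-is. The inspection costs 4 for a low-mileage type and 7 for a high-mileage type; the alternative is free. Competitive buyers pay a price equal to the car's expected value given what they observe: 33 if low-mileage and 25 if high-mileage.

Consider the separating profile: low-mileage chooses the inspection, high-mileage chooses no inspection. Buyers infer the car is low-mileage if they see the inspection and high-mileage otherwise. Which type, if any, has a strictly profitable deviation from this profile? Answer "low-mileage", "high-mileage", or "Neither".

The inspection pays 33; no inspection pays 25.
low-mileage: assigned the inspection, nets 33 − 4 = 29; deviating to no inspection nets 25.
high-mileage: assigned no inspection, nets 25; deviating to the inspection nets 33 − 7 = 26.
The high-mileage type gains 1 by deviating.

high-mileage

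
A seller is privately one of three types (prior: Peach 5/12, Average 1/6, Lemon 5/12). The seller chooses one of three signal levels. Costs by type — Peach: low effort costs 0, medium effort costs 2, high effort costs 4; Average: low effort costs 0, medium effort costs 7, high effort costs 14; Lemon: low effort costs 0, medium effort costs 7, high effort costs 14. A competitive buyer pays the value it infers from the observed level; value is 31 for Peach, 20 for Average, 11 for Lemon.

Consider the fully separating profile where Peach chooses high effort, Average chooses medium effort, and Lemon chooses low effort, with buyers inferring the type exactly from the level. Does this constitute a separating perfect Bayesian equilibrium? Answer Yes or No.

Separating prices: high effort → 31, medium effort → 20, low effort → 11.
Peach (assigned high effort): low effort: 11 − 0 = 11; medium effort: 20 − 2 = 18; high effort: 31 − 4 = 27. Peach stays.
Average (assigned medium effort): low effort: 11 − 0 = 11; medium effort: 20 − 7 = 13; high effort: 31 − 14 = 17. Average prefers high effort.
Lemon (assigned low effort): low effort: 11 − 0 = 11; medium effort: 20 − 7 = 13; high effort: 31 − 14 = 17. Lemon prefers high effort.
At least one type deviates; the separating profile fails.

No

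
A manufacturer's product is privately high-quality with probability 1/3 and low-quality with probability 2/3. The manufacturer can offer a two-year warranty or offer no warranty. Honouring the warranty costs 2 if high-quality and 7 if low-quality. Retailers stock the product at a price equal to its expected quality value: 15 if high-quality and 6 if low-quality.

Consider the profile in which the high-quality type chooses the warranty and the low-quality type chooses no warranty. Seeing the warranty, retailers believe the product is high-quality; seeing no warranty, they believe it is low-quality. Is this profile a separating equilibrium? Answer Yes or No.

No

Under these beliefs, the warranty earns price 15 and no warranty earns price 6.
high-quality: the warranty nets 15 − 2 = 13; no warranty nets 6. high-quality prefers the warranty.
low-quality: the warranty nets 15 − 7 = 8; no warranty nets 6. low-quality would deviate to the warranty.
low-quality has a profitable deviation, so the profile is not an equilibrium.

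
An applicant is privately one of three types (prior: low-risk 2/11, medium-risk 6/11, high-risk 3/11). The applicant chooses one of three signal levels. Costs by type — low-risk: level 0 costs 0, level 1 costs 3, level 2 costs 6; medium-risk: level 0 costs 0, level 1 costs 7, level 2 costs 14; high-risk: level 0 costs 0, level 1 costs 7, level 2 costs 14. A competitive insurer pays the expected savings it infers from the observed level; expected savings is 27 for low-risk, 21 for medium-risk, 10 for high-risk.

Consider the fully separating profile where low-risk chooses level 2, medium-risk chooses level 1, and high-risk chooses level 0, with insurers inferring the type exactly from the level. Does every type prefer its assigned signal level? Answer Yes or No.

Separating rebates: level 2 → 27, level 1 → 21, level 0 → 10.
low-risk (assigned level 2): level 0: 10 − 0 = 10; level 1: 21 − 3 = 18; level 2: 27 − 6 = 21. low-risk stays.
medium-risk (assigned level 1): level 0: 10 − 0 = 10; level 1: 21 − 7 = 14; level 2: 27 − 14 = 13. medium-risk stays.
high-risk (assigned level 0): level 0: 10 − 0 = 10; level 1: 21 − 7 = 14; level 2: 27 − 14 = 13. high-risk prefers level 1.
At least one type deviates; the separating profile fails.

No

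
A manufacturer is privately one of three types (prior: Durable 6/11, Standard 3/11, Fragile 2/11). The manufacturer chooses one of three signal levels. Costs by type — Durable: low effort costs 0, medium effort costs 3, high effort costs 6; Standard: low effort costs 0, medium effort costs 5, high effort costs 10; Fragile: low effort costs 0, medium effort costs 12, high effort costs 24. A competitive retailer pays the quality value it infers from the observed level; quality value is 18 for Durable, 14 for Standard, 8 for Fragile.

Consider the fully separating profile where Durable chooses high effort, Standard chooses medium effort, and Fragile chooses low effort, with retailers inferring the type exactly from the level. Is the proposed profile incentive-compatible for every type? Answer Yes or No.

Separating prices: high effort → 18, medium effort → 14, low effort → 8.
Durable (assigned high effort): low effort: 8 − 0 = 8; medium effort: 14 − 3 = 11; high effort: 18 − 6 = 12. Durable stays.
Standard (assigned medium effort): low effort: 8 − 0 = 8; medium effort: 14 − 5 = 9; high effort: 18 − 10 = 8. Standard stays.
Fragile (assigned low effort): low effort: 8 − 0 = 8; medium effort: 14 − 12 = 2; high effort: 18 − 24 = -6. Fragile stays.
Every type prefers its assigned level; separation holds.

Yes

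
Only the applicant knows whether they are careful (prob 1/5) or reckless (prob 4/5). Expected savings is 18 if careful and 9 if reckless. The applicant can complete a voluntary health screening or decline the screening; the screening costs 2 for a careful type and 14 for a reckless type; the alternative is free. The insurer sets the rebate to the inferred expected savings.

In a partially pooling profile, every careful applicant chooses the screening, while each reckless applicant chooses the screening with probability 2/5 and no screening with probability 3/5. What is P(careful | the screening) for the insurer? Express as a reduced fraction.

P(the screening) = (1/5)·1 + (4/5)·(2/5) = 13/25.
By Bayes' rule, P(careful | the screening) = (1/5) / (13/25) = 5/13.

5/13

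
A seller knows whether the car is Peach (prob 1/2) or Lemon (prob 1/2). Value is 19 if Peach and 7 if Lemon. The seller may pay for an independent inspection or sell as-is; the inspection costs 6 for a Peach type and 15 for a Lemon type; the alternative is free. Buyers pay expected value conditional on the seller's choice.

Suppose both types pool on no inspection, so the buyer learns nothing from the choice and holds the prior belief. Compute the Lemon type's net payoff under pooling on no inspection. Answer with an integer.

Pooled price = 1/2·19 + 1/2·7 = 13.
Lemon pays no cost for no inspection, so net payoff = 13.

13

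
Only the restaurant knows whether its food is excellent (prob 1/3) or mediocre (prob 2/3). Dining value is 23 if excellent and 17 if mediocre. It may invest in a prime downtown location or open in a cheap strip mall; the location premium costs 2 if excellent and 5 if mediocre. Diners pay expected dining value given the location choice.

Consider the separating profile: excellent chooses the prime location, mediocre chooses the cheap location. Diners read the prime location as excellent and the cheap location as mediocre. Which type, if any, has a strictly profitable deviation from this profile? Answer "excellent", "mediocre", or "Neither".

The prime location pays 23; the cheap location pays 17.
excellent: assigned the prime location, nets 23 − 2 = 21; deviating to the cheap location nets 17.
mediocre: assigned the cheap location, nets 17; deviating to the prime location nets 23 − 5 = 18.
The mediocre type gains 1 by deviating.

mediocre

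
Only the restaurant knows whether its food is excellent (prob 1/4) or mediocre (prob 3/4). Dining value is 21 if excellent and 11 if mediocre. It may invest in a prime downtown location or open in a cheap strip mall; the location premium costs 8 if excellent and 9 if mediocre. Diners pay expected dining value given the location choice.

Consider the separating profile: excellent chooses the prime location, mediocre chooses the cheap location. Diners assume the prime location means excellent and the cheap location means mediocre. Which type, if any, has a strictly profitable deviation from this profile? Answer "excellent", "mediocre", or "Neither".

The prime location pays 21; the cheap location pays 11.
excellent: assigned the prime location, nets 21 − 8 = 13; deviating to the cheap location nets 11.
mediocre: assigned the cheap location, nets 11; deviating to the prime location nets 21 − 9 = 12.
The mediocre type gains 1 by deviating.

mediocre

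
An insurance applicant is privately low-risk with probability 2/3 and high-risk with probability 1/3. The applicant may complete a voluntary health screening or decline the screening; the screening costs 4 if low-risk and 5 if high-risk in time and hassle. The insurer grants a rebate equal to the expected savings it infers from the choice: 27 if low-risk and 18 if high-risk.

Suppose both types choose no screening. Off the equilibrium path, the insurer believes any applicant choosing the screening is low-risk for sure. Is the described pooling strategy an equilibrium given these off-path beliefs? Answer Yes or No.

On path, the insurer holds the prior and pays 2/3·27 + 1/3·18 = 24. Off path (the screening), believing low-risk, it pays 27.
low-risk: no screening nets 24; the screening nets 27 − 4 = 23. low-risk stays.
high-risk: no screening nets 24; the screening nets 27 − 5 = 22. high-risk stays.
No type deviates, so pooling is sustained.

Yes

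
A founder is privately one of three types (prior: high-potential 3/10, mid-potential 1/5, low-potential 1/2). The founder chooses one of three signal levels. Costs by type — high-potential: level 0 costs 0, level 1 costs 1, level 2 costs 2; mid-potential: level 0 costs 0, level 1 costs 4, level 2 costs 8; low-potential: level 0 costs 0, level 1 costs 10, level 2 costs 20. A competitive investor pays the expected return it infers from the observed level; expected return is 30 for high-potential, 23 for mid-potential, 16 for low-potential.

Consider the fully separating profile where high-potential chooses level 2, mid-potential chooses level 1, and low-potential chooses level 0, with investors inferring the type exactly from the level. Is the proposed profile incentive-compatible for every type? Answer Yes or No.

No

Separating valuations: level 2 → 30, level 1 → 23, level 0 → 16.
high-potential (assigned level 2): level 0: 16 − 0 = 16; level 1: 23 − 1 = 22; level 2: 30 − 2 = 28. high-potential stays.
mid-potential (assigned level 1): level 0: 16 − 0 = 16; level 1: 23 − 4 = 19; level 2: 30 − 8 = 22. mid-potential prefers level 2.
low-potential (assigned level 0): level 0: 16 − 0 = 16; level 1: 23 − 10 = 13; level 2: 30 − 20 = 10. low-potential stays.
At least one type deviates; the separating profile fails.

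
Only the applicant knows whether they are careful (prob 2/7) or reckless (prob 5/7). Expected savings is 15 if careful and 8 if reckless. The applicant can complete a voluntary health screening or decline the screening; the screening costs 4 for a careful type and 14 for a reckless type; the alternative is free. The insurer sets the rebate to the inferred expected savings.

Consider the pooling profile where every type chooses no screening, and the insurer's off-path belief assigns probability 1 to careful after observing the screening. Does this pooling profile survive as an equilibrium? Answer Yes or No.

On path, the insurer holds the prior and pays 2/7·15 + 5/7·8 = 10. Off path (the screening), believing careful, it pays 15.
careful: no screening nets 10; the screening nets 15 − 4 = 11. careful would deviate.
reckless: no screening nets 10; the screening nets 15 − 14 = 1. reckless stays.
A type deviates, so pooling fails.

No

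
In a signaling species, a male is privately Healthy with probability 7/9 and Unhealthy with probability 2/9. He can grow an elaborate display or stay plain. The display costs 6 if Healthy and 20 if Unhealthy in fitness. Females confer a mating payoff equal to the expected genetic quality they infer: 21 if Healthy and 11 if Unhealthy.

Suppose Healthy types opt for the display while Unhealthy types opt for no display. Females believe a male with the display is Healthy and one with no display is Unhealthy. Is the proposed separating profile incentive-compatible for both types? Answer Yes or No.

Under these beliefs, the display earns mating payoff 21 and no display earns mating payoff 11.
Healthy: the display nets 21 − 6 = 15; no display nets 11. Healthy prefers the display.
Unhealthy: the display nets 21 − 20 = 1; no display nets 11. Unhealthy prefers no display.
Neither type deviates, so the separating profile is an equilibrium.

Yes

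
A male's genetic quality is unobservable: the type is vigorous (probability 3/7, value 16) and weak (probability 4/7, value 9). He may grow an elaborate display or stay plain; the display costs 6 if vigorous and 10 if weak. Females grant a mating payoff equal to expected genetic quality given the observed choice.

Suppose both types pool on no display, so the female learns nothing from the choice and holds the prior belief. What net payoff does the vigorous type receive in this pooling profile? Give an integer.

12

Pooled mating payoff = 3/7·16 + 4/7·9 = 12.
vigorous pays no cost for no display, so net payoff = 12.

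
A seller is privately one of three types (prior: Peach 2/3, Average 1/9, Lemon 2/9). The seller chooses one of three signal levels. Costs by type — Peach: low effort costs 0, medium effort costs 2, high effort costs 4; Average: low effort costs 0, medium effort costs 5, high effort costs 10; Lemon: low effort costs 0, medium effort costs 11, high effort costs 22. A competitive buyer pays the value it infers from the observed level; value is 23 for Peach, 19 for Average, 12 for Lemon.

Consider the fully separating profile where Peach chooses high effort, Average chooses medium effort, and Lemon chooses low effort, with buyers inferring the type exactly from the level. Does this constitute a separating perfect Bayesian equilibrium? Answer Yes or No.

Separating prices: high effort → 23, medium effort → 19, low effort → 12.
Peach (assigned high effort): low effort: 12 − 0 = 12; medium effort: 19 − 2 = 17; high effort: 23 − 4 = 19. Peach stays.
Average (assigned medium effort): low effort: 12 − 0 = 12; medium effort: 19 − 5 = 14; high effort: 23 − 10 = 13. Average stays.
Lemon (assigned low effort): low effort: 12 − 0 = 12; medium effort: 19 − 11 = 8; high effort: 23 − 22 = 1. Lemon stays.
Every type prefers its assigned level; separation holds.

Yes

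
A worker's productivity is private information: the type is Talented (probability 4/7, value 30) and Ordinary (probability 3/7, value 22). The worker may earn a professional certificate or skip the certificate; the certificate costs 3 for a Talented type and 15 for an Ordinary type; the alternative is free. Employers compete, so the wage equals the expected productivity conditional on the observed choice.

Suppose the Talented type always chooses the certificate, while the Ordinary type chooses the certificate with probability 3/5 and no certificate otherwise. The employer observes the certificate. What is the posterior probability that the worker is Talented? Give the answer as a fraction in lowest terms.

20/29

P(the certificate) = (4/7)·1 + (3/7)·(3/5) = 29/35.
By Bayes' rule, P(Talented | the certificate) = (4/7) / (29/35) = 20/29.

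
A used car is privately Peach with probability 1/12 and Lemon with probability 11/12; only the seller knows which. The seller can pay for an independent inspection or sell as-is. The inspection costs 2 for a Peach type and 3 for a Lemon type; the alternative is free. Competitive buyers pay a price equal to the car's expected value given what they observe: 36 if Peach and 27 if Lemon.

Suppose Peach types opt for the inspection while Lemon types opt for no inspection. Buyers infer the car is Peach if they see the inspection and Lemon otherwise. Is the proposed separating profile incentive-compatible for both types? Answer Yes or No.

No

Under these beliefs, the inspection earns price 36 and no inspection earns price 27.
Peach: the inspection nets 36 − 2 = 34; no inspection nets 27. Peach prefers the inspection.
Lemon: the inspection nets 36 − 3 = 33; no inspection nets 27. Lemon would deviate to the inspection.
Lemon has a profitable deviation, so the profile is not an equilibrium.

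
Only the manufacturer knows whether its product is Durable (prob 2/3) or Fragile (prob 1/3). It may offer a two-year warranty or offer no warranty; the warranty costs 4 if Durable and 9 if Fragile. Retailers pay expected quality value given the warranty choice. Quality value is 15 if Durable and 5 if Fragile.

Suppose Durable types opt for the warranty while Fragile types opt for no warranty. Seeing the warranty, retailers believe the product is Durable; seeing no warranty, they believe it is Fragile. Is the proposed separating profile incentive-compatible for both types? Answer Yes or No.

No

Under these beliefs, the warranty earns price 15 and no warranty earns price 5.
Durable: the warranty nets 15 − 4 = 11; no warranty nets 5. Durable prefers the warranty.
Fragile: the warranty nets 15 − 9 = 6; no warranty nets 5. Fragile would deviate to the warranty.
Fragile has a profitable deviation, so the profile is not an equilibrium.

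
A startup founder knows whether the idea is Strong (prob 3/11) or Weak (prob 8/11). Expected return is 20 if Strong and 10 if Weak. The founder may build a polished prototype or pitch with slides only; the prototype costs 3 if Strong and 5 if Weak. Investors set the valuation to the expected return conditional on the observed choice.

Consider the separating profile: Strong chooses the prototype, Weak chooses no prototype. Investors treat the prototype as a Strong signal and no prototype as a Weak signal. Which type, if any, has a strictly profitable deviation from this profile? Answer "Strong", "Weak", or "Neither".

The prototype pays 20; no prototype pays 10.
Strong: assigned the prototype, nets 20 − 3 = 17; deviating to no prototype nets 10.
Weak: assigned no prototype, nets 10; deviating to the prototype nets 20 − 5 = 15.
The Weak type gains 5 by deviating.

Weak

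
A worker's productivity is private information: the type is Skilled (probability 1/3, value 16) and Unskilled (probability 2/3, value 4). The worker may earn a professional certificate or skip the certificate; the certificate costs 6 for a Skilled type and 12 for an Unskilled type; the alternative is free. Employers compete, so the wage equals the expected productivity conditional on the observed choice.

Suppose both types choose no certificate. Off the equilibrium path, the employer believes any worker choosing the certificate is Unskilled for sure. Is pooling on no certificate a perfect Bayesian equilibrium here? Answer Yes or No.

Yes

On path, the employer holds the prior and pays 1/3·16 + 2/3·4 = 8. Off path (the certificate), believing Unskilled, it pays 4.
Skilled: no certificate nets 8; the certificate nets 4 − 6 = -2. Skilled stays.
Unskilled: no certificate nets 8; the certificate nets 4 − 12 = -8. Unskilled stays.
No type deviates, so pooling is sustained.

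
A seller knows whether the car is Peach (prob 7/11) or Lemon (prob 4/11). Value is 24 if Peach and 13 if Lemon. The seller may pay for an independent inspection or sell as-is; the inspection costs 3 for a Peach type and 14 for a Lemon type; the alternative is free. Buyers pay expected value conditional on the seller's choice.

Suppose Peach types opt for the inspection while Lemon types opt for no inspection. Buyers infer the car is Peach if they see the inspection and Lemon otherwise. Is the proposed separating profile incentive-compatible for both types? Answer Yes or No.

Yes

Under these beliefs, the inspection earns price 24 and no inspection earns price 13.
Peach: the inspection nets 24 − 3 = 21; no inspection nets 13. Peach prefers the inspection.
Lemon: the inspection nets 24 − 14 = 10; no inspection nets 13. Lemon prefers no inspection.
Neither type deviates, so the separating profile is an equilibrium.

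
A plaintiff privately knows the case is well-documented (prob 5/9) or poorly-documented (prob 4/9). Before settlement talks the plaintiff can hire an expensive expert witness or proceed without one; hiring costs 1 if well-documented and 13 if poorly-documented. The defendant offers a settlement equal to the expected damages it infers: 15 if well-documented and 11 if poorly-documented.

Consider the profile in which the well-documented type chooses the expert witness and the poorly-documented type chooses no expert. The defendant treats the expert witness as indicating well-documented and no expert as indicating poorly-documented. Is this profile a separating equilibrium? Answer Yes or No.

Yes

Under these beliefs, the expert witness earns settlement 15 and no expert earns settlement 11.
well-documented: the expert witness nets 15 − 1 = 14; no expert nets 11. well-documented prefers the expert witness.
poorly-documented: the expert witness nets 15 − 13 = 2; no expert nets 11. poorly-documented prefers no expert.
Neither type deviates, so the separating profile is an equilibrium.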